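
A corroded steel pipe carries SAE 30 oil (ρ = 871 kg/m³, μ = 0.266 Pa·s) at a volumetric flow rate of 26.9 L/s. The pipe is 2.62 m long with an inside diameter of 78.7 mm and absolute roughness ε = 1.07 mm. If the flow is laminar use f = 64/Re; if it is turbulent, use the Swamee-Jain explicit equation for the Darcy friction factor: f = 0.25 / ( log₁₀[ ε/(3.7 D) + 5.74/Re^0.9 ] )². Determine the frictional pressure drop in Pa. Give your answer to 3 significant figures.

ΔP ≈ 19900 Pa

Q = 26.9 L/s = 26.9/1000 = 0.0269 m³/s.
Cross-sectional area A = πD²/4 = π(0.0787)²/4 = 0.004865 m²; mean velocity V = Q/A = 0.0269/0.004865 = 5.53 m/s.
Reynolds number Re = ρVD/μ = 871 · 5.53 · 0.0787 / 0.266 = 1425.
Re < 2300 → laminar flow, so f = 64/Re = 64/1425 = 0.04491 (the turbulent correlation is not needed).
Darcy-Weisbach: ΔP = f(L/D)(ρV²/2) = 0.04491·(2.62/0.0787)·(871·5.53²/2) = 0.04491·33.29·1.332e+04 = 1.991e+04 Pa.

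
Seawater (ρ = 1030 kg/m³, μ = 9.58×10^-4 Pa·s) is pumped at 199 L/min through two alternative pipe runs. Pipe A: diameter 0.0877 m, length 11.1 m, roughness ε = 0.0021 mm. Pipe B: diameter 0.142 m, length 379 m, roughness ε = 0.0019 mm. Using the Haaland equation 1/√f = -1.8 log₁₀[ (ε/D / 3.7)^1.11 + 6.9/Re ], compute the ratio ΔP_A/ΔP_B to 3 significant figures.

ΔP_A/ΔP_B ≈ 0.292

Pipe A: V = Q/A = 0.003317/0.006041 = 0.5491 m/s; Re = 5.177e+04; ε/D = 2.39e-05; Haaland → f = 0.02061; ΔP_A = f(L/D)(ρV²/2) = 405 Pa.
Pipe B: V = Q/A = 0.003317/0.01584 = 0.2094 m/s; Re = 3.197e+04; ε/D = 1.34e-05; Haaland → f = 0.02299; ΔP_B = f(L/D)(ρV²/2) = 1386 Pa.
ΔP_A/ΔP_B = 405/1386 = 0.292.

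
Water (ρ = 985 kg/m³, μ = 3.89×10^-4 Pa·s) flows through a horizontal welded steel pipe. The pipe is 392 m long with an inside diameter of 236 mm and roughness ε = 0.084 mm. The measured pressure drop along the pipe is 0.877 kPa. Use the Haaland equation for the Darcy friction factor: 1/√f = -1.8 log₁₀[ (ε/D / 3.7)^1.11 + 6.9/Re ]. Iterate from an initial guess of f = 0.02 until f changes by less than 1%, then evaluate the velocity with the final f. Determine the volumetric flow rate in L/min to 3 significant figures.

Q ≈ 631 L/min

Rearranging Darcy-Weisbach: V = √(2·ΔP·D/(f·L·ρ)). With ε/D = 8.4e-05/0.236 = 0.000356, iterate starting from f = 0.02:
  f = 0.02 → V = √(2·877·0.236/(0.02·392·985)) = 0.2315 m/s; Re = ρVD/μ = 1.384e+05; f → 0.01861
  f = 0.01861 → V = 0.24 m/s; Re = 1.434e+05; f → 0.01853
Converged (Δf/f < 1%). With the final f = 0.01853: V = √(2·877·0.236/(0.01853·392·985)) = 0.2405 m/s.
Q = V·A = 0.2405·(π/4·0.236²) = 0.01052 m³/s = 631 L/min.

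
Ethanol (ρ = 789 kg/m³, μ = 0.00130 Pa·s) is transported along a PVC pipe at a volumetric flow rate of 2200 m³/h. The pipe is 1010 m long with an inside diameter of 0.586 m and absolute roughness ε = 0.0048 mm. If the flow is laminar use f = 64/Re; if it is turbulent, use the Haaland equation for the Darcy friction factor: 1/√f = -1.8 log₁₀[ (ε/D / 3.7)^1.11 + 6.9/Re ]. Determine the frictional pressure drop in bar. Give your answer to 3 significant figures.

ΔP ≈ 0.424 bar

Q = 2200 m³/h = 2200/3600 = 0.6111 m³/s.
Cross-sectional area A = πD²/4 = π(0.586)²/4 = 0.2697 m²; mean velocity V = Q/A = 0.6111/0.2697 = 2.266 m/s.
Reynolds number Re = ρVD/μ = 789 · 2.266 · 0.586 / 0.0013 = 8.059e+05.
Re > 4000 → turbulent. Relative roughness ε/D = 4.8e-06/0.586 = 8.19e-06. Haaland: 1/√f = -1.8 log₁₀[(8.19e-06/3.7)^1.11 + 6.9/8.059e+05] = -1.8 log₁₀[5.29e-07 + 8.56e-06] = 9.075, so f = 0.01214.
Darcy-Weisbach: ΔP = f(L/D)(ρV²/2) = 0.01214·(1010/0.586)·(789·2.266²/2) = 0.01214·1724·2025 = 4.239e+04 Pa.
ΔP = 4.239e+04 Pa = 0.424 bar.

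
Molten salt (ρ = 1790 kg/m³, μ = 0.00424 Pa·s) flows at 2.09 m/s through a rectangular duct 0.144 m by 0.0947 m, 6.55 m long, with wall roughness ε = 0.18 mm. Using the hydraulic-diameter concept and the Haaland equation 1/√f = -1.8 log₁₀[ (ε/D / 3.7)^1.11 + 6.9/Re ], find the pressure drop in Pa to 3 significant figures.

ΔP ≈ 5330 Pa

Hydraulic diameter D_h = 4A/P = 4·(0.144·0.0947)/(2·(0.144+0.0947)) = 0.05455/0.4774 = 0.1143 m.
Re = ρVD_h/μ = 1790·2.09·0.1143/0.00424 = 1.008e+05.
ε/D_h = 0.00018/0.1143 = 0.00158; Haaland gives 1/√f = -1.8 log₁₀[0.000181+6.84e-05] = 6.485, so f = 0.02378.
ΔP = f(L/D_h)(ρV²/2) = 0.02378·6.55/0.1143·3909 = 5330 Pa.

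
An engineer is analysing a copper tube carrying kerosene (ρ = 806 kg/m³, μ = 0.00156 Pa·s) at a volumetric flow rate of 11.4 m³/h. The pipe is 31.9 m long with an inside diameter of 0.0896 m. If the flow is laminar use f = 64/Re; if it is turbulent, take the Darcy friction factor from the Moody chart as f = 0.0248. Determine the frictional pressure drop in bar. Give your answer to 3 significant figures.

Q = 11.4 m³/h = 11.4/3600 = 0.003167 m³/s.
Cross-sectional area A = πD²/4 = π(0.0896)²/4 = 0.006305 m²; mean velocity V = Q/A = 0.003167/0.006305 = 0.5022 m/s.
Reynolds number Re = ρVD/μ = 806 · 0.5022 · 0.0896 / 0.00156 = 2.325e+04.
Re > 4000 → turbulent; use the Moody-chart value f = 0.0248.
Darcy-Weisbach: ΔP = f(L/D)(ρV²/2) = 0.0248·(31.9/0.0896)·(806·0.5022²/2) = 0.0248·356·101.6 = 897.5 Pa.
ΔP = 897.5 Pa = 0.00897 bar.

ΔP ≈ 0.00897 bar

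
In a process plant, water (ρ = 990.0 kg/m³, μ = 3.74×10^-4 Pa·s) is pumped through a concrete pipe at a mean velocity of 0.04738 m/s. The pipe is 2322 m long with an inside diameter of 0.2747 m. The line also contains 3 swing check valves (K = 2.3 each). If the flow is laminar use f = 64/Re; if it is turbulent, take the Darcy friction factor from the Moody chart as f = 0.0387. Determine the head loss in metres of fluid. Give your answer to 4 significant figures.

h_f ≈ 0.03822 m

Reynolds number Re = ρVD/μ = 990 · 0.04738 · 0.2747 / 0.000374 = 3.445e+04.
Re > 4000 → turbulent; use the Moody-chart value f = 0.0387.
Total minor-loss coefficient ΣK = 3·2.3 = 6.9.
ΔP = [f·L/D + ΣK]·(ρV²/2) = [0.0387·2322/0.2747 + 6.9]·(990·0.04738²/2) = [327.1 + 6.9]·1.111 = 371.2 Pa.
Head loss h_f = ΔP/(ρg) = 371.2/(990·9.81) = 0.03822 m.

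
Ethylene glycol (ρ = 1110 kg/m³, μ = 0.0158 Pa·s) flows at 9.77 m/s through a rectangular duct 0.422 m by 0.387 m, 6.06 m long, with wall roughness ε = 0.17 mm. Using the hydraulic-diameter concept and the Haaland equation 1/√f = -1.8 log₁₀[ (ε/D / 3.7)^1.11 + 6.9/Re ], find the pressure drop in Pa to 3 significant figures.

ΔP ≈ 14100 Pa

Hydraulic diameter D_h = 4A/P = 4·(0.422·0.387)/(2·(0.422+0.387)) = 0.6533/1.618 = 0.4037 m.
Re = ρVD_h/μ = 1110·9.77·0.4037/0.0158 = 2.771e+05.
ε/D_h = 0.00017/0.4037 = 0.000421; Haaland gives 1/√f = -1.8 log₁₀[4.19e-05+2.49e-05] = 7.515, so f = 0.01771.
ΔP = f(L/D_h)(ρV²/2) = 0.01771·6.06/0.4037·5.298e+04 = 1.408e+04 Pa.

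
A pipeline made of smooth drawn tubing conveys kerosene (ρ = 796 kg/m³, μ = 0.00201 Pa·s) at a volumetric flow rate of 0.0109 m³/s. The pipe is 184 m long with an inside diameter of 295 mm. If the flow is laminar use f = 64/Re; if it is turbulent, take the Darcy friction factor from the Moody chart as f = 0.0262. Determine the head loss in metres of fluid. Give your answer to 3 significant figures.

h_f ≈ 0.0212 m

Cross-sectional area A = πD²/4 = π(0.295)²/4 = 0.06835 m²; mean velocity V = Q/A = 0.0109/0.06835 = 0.1595 m/s.
Reynolds number Re = ρVD/μ = 796 · 0.1595 · 0.295 / 0.00201 = 1.863e+04.
Re > 4000 → turbulent; use the Moody-chart value f = 0.0262.
Darcy-Weisbach: ΔP = f(L/D)(ρV²/2) = 0.0262·(184/0.295)·(796·0.1595²/2) = 0.0262·623.7·10.12 = 165.4 Pa.
Head loss h_f = ΔP/(ρg) = 165.4/(796·9.81) = 0.0212 m.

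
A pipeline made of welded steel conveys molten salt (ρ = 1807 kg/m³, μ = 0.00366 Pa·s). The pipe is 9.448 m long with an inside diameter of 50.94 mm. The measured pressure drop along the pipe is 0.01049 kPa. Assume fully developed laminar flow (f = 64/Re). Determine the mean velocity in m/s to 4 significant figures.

For laminar flow, f = 64/Re with Re = ρVD/μ, so Darcy-Weisbach reduces to ΔP = 32μLV/D². Solving for V: V = ΔP·D²/(32μL) = 10.49·(0.05094)²/(32·0.00366·9.448) = 0.0246 m/s.
Check: Re = ρVD/μ = 1807·0.0246·0.05094/0.00366 = 618.7 < 2300, so the laminar assumption holds.

V ≈ 0.02460 m/s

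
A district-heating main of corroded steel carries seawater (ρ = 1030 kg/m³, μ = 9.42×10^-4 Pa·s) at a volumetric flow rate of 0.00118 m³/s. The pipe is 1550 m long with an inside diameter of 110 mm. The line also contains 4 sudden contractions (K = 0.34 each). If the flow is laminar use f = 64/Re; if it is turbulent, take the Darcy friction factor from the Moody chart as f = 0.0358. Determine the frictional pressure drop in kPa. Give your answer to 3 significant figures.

ΔP ≈ 4.02 kPa

Cross-sectional area A = πD²/4 = π(0.11)²/4 = 0.009503 m²; mean velocity V = Q/A = 0.00118/0.009503 = 0.1242 m/s.
Reynolds number Re = ρVD/μ = 1030 · 0.1242 · 0.11 / 0.000942 = 1.493e+04.
Re > 4000 → turbulent; use the Moody-chart value f = 0.0358.
Total minor-loss coefficient ΣK = 4·0.34 = 1.36.
ΔP = [f·L/D + ΣK]·(ρV²/2) = [0.0358·1550/0.11 + 1.36]·(1030·0.1242²/2) = [504.5 + 1.36]·7.94 = 4016 Pa.
ΔP = 4016 Pa = 4.02 kPa.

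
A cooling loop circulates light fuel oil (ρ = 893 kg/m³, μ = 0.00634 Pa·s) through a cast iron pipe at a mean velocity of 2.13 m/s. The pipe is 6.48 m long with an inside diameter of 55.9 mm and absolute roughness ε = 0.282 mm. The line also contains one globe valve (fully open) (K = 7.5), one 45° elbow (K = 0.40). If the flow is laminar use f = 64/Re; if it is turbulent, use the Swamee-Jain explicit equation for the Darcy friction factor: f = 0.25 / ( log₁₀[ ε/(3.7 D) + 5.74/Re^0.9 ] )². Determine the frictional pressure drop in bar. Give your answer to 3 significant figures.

ΔP ≈ 0.244 bar

Reynolds number Re = ρVD/μ = 893 · 2.13 · 0.0559 / 0.00634 = 1.677e+04.
Re > 4000 → turbulent. Relative roughness ε/D = 0.000282/0.0559 = 0.00504. Swamee-Jain: f = 0.25/(log₁₀[0.00504/3.7 + 5.74/1.677e+04^0.9])² = 0.25/(log₁₀[0.00136 + 0.000905])² = 0.25/(-2.644)² = 0.03576.
Total minor-loss coefficient ΣK = 1·7.5 + 1·0.4 = 7.9.
ΔP = [f·L/D + ΣK]·(ρV²/2) = [0.03576·6.48/0.0559 + 7.9]·(893·2.13²/2) = [4.145 + 7.9]·2026 = 2.44e+04 Pa.
ΔP = 2.44e+04 Pa = 0.244 bar.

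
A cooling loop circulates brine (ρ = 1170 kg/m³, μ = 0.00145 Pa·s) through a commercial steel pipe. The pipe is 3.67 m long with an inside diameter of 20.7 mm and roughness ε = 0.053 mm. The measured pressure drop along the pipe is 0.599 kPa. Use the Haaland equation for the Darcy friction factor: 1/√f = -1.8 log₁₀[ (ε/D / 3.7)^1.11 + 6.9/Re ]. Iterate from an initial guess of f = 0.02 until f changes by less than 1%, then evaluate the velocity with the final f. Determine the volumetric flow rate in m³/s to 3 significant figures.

Q ≈ 1.32×10^-4 m³/s

Rearranging Darcy-Weisbach: V = √(2·ΔP·D/(f·L·ρ)). With ε/D = 5.3e-05/0.0207 = 0.00256, iterate starting from f = 0.02:
  f = 0.02 → V = √(2·599·0.0207/(0.02·3.67·1170)) = 0.5374 m/s; Re = ρVD/μ = 8976; f → 0.03507
  f = 0.03507 → V = 0.4058 m/s; Re = 6778; f → 0.0373
  f = 0.0373 → V = 0.3935 m/s; Re = 6572; f → 0.03757
Converged (Δf/f < 1%). With the final f = 0.03757: V = √(2·599·0.0207/(0.03757·3.67·1170)) = 0.3921 m/s.
Q = V·A = 0.3921·(π/4·0.0207²) = 0.0001319 m³/s = 1.32×10^-4 m³/s.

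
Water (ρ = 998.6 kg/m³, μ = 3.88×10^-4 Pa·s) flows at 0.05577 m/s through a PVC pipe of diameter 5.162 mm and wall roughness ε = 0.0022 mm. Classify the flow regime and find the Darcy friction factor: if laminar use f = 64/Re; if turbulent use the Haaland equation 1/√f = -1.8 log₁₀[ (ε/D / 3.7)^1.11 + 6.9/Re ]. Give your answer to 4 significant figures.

Re = ρVD/μ = 998.6·0.05577·0.005162/0.000388 = 740.9.
Re < 2300 → laminar, so f = 64/Re = 0.08638 (roughness is irrelevant in laminar flow).

f ≈ 0.08638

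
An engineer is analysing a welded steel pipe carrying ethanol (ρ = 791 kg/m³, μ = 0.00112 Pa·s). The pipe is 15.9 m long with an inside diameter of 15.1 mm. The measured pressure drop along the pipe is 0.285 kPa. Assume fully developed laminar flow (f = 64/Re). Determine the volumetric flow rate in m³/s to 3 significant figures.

For laminar flow, f = 64/Re with Re = ρVD/μ, so Darcy-Weisbach reduces to ΔP = 32μLV/D². Solving for V: V = ΔP·D²/(32μL) = 285·(0.0151)²/(32·0.00112·15.9) = 0.114 m/s.
Check: Re = ρVD/μ = 791·0.114·0.0151/0.00112 = 1216 < 2300, so the laminar assumption holds.
Q = V·A = 0.114·(π/4·0.0151²) = 2.042e-05 m³/s = 2.04×10^-5 m³/s.

Q ≈ 2.04×10^-5 m³/s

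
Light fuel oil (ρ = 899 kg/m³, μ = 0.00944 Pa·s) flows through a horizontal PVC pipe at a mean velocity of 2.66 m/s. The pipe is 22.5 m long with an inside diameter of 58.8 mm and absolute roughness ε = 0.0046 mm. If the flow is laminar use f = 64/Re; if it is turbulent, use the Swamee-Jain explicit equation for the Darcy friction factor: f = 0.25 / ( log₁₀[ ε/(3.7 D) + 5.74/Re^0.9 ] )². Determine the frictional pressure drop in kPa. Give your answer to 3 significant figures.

ΔP ≈ 34.1 kPa

Reynolds number Re = ρVD/μ = 899 · 2.66 · 0.0588 / 0.00944 = 1.49e+04.
Re > 4000 → turbulent. Relative roughness ε/D = 4.6e-06/0.0588 = 7.82e-05. Swamee-Jain: f = 0.25/(log₁₀[7.82e-05/3.7 + 5.74/1.49e+04^0.9])² = 0.25/(log₁₀[2.11e-05 + 0.00101])² = 0.25/(-2.988)² = 0.028.
Darcy-Weisbach: ΔP = f(L/D)(ρV²/2) = 0.028·(22.5/0.0588)·(899·2.66²/2) = 0.028·382.7·3180 = 3.408e+04 Pa.
ΔP = 3.408e+04 Pa = 34.1 kPa.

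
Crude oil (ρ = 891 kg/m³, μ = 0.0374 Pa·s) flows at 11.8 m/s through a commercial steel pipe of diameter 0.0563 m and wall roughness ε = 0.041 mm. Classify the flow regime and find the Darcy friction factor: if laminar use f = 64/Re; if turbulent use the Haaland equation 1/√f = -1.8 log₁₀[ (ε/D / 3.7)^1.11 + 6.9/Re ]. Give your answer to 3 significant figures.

Re = ρVD/μ = 891·11.8·0.0563/0.0374 = 1.583e+04.
Re > 4000 → turbulent. ε/D = 4.1e-05/0.0563 = 0.000728; Haaland: 1/√f = -1.8 log₁₀[7.7e-05 + 0.000436] = 5.922, so f = 0.02852.

f ≈ 0.0285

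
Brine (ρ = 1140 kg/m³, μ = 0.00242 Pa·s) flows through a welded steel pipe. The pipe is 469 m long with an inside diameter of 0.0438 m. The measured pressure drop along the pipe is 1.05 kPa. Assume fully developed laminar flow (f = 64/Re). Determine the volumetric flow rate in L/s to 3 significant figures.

For laminar flow, f = 64/Re with Re = ρVD/μ, so Darcy-Weisbach reduces to ΔP = 32μLV/D². Solving for V: V = ΔP·D²/(32μL) = 1050·(0.0438)²/(32·0.00242·469) = 0.05546 m/s.
Check: Re = ρVD/μ = 1140·0.05546·0.0438/0.00242 = 1144 < 2300, so the laminar assumption holds.
Q = V·A = 0.05546·(π/4·0.0438²) = 8.357e-05 m³/s = 0.0836 L/s.

Q ≈ 0.0836 L/s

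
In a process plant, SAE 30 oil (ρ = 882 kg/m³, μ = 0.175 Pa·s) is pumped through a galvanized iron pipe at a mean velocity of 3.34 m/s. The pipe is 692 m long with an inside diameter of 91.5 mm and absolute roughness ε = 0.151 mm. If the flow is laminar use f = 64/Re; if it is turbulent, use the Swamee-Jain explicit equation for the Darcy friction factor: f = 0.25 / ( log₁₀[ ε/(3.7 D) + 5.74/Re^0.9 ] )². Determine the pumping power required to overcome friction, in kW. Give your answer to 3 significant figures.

Reynolds number Re = ρVD/μ = 882 · 3.34 · 0.0915 / 0.175 = 1540.
Re < 2300 → laminar flow, so f = 64/Re = 64/1540 = 0.04155 (the turbulent correlation is not needed).
Darcy-Weisbach: ΔP = f(L/D)(ρV²/2) = 0.04155·(692/0.0915)·(882·3.34²/2) = 0.04155·7563·4920 = 1.546e+06 Pa.
Q = V·A = 3.34·0.006576 = 0.02196 m³/s.
Pumping power P = QΔP = 0.02196·1.546e+06 = 33950 W = 34.0 kW.

P ≈ 34.0 kW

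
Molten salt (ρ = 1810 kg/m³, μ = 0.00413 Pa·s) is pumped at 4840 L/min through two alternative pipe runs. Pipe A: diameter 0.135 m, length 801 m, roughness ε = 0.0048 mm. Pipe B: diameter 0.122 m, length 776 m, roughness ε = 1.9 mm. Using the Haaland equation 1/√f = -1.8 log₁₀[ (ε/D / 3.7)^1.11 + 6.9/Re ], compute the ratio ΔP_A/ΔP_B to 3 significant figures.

ΔP_A/ΔP_B ≈ 0.201

Pipe A: V = Q/A = 0.08067/0.01431 = 5.636 m/s; Re = 3.334e+05; ε/D = 3.56e-05; Haaland → f = 0.01439; ΔP_A = f(L/D)(ρV²/2) = 2.454e+06 Pa.
Pipe B: V = Q/A = 0.08067/0.01169 = 6.901 m/s; Re = 3.69e+05; ε/D = 0.0156; Haaland → f = 0.0445; ΔP_B = f(L/D)(ρV²/2) = 1.22e+07 Pa.
ΔP_A/ΔP_B = 2.454e+06/1.22e+07 = 0.201.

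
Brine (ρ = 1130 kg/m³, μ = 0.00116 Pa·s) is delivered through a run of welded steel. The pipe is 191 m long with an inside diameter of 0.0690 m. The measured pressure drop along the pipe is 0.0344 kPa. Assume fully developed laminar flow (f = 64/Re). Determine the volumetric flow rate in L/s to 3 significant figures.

Q ≈ 0.0864 L/s

For laminar flow, f = 64/Re with Re = ρVD/μ, so Darcy-Weisbach reduces to ΔP = 32μLV/D². Solving for V: V = ΔP·D²/(32μL) = 34.4·(0.069)²/(32·0.00116·191) = 0.0231 m/s.
Check: Re = ρVD/μ = 1130·0.0231·0.069/0.00116 = 1553 < 2300, so the laminar assumption holds.
Q = V·A = 0.0231·(π/4·0.069²) = 8.638e-05 m³/s = 0.0864 L/s.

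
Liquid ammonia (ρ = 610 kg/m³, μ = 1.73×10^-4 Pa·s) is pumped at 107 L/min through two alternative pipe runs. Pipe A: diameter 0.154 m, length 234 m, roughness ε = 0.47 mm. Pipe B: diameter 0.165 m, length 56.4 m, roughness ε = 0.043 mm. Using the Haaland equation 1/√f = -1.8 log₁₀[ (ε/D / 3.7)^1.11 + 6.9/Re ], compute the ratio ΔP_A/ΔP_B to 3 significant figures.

ΔP_A/ΔP_B ≈ 7.71

Pipe A: V = Q/A = 0.001783/0.01863 = 0.09574 m/s; Re = 5.199e+04; ε/D = 0.00305; Haaland → f = 0.02848; ΔP_A = f(L/D)(ρV²/2) = 121 Pa.
Pipe B: V = Q/A = 0.001783/0.02138 = 0.0834 m/s; Re = 4.852e+04; ε/D = 0.000261; Haaland → f = 0.02163; ΔP_B = f(L/D)(ρV²/2) = 15.68 Pa.
ΔP_A/ΔP_B = 121/15.68 = 7.71.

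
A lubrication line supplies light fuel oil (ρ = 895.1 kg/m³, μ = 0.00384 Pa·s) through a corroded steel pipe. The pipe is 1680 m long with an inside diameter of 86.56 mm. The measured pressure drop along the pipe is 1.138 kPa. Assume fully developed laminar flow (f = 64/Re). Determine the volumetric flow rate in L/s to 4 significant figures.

For laminar flow, f = 64/Re with Re = ρVD/μ, so Darcy-Weisbach reduces to ΔP = 32μLV/D². Solving for V: V = ΔP·D²/(32μL) = 1138·(0.08656)²/(32·0.00384·1680) = 0.0413 m/s.
Check: Re = ρVD/μ = 895.1·0.0413·0.08656/0.00384 = 833.4 < 2300, so the laminar assumption holds.
Q = V·A = 0.0413·(π/4·0.08656²) = 0.0002431 m³/s = 0.2431 L/s.

Q ≈ 0.2431 L/s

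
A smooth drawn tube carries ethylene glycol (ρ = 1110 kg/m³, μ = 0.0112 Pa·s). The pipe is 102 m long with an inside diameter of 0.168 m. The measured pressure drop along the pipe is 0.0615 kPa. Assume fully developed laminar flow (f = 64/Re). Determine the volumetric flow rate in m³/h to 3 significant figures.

For laminar flow, f = 64/Re with Re = ρVD/μ, so Darcy-Weisbach reduces to ΔP = 32μLV/D². Solving for V: V = ΔP·D²/(32μL) = 61.5·(0.168)²/(32·0.0112·102) = 0.04748 m/s.
Check: Re = ρVD/μ = 1110·0.04748·0.168/0.0112 = 790.6 < 2300, so the laminar assumption holds.
Q = V·A = 0.04748·(π/4·0.168²) = 0.001053 m³/s = 3.79 m³/h.

Q ≈ 3.79 m³/h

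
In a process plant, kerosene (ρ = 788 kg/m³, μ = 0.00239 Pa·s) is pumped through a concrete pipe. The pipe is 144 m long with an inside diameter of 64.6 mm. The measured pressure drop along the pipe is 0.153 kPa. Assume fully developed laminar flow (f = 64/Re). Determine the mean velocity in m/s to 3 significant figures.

V ≈ 0.0580 m/s

For laminar flow, f = 64/Re with Re = ρVD/μ, so Darcy-Weisbach reduces to ΔP = 32μLV/D². Solving for V: V = ΔP·D²/(32μL) = 153·(0.0646)²/(32·0.00239·144) = 0.05798 m/s.
Check: Re = ρVD/μ = 788·0.05798·0.0646/0.00239 = 1235 < 2300, so the laminar assumption holds.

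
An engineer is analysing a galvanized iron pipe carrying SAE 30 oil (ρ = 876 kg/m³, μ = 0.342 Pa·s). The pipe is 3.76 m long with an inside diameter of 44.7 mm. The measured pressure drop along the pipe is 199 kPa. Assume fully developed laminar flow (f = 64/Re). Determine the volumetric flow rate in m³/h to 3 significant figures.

Q ≈ 54.6 m³/h

For laminar flow, f = 64/Re with Re = ρVD/μ, so Darcy-Weisbach reduces to ΔP = 32μLV/D². Solving for V: V = ΔP·D²/(32μL) = 1.99e+05·(0.0447)²/(32·0.342·3.76) = 9.663 m/s.
Check: Re = ρVD/μ = 876·9.663·0.0447/0.342 = 1106 < 2300, so the laminar assumption holds.
Q = V·A = 9.663·(π/4·0.0447²) = 0.01516 m³/s = 54.6 m³/h.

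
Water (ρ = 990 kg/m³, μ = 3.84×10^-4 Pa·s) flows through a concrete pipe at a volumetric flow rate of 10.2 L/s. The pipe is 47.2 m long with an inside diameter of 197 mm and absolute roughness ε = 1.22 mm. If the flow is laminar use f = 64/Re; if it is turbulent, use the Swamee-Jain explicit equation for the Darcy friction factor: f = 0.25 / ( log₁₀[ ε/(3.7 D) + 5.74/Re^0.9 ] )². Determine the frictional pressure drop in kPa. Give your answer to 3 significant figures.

ΔP ≈ 0.440 kPa

Q = 10.2 L/s = 10.2/1000 = 0.0102 m³/s.
Cross-sectional area A = πD²/4 = π(0.197)²/4 = 0.03048 m²; mean velocity V = Q/A = 0.0102/0.03048 = 0.3346 m/s.
Reynolds number Re = ρVD/μ = 990 · 0.3346 · 0.197 / 0.000384 = 1.7e+05.
Re > 4000 → turbulent. Relative roughness ε/D = 0.00122/0.197 = 0.00619. Swamee-Jain: f = 0.25/(log₁₀[0.00619/3.7 + 5.74/1.7e+05^0.9])² = 0.25/(log₁₀[0.00167 + 0.000113])² = 0.25/(-2.748)² = 0.03311.
Darcy-Weisbach: ΔP = f(L/D)(ρV²/2) = 0.03311·(47.2/0.197)·(990·0.3346²/2) = 0.03311·239.6·55.43 = 439.7 Pa.
ΔP = 439.7 Pa = 0.440 kPa.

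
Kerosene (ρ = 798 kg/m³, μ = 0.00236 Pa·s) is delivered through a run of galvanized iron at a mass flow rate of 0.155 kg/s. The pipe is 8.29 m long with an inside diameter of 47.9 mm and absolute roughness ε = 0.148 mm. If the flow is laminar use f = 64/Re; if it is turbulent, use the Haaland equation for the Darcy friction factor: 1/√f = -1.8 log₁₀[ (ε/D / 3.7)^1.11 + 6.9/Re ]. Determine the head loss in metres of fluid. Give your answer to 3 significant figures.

A = πD²/4 = π(0.0479)²/4 = 0.001802 m²; mean velocity V = ṁ/(ρA) = 0.155/(798 · 0.001802) = 0.1078 m/s.
Reynolds number Re = ρVD/μ = 798 · 0.1078 · 0.0479 / 0.00236 = 1746.
Re < 2300 → laminar flow, so f = 64/Re = 64/1746 = 0.03666 (the turbulent correlation is not needed).
Darcy-Weisbach: ΔP = f(L/D)(ρV²/2) = 0.03666·(8.29/0.0479)·(798·0.1078²/2) = 0.03666·173.1·4.636 = 29.41 Pa.
Head loss h_f = ΔP/(ρg) = 29.41/(798·9.81) = 0.00376 m.

h_f ≈ 0.00376 m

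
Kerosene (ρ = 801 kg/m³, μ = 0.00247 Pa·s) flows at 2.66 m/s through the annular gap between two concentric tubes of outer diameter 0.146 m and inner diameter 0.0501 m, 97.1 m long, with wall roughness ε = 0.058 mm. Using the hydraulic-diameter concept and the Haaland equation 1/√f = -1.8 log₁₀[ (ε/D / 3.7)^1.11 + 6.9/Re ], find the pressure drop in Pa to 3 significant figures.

ΔP ≈ 60200 Pa

Hydraulic diameter D_h = 4A/P = D_o - D_i = 0.146 - 0.0501 = 0.0959 m.
Re = ρVD_h/μ = 801·2.66·0.0959/0.00247 = 8.272e+04.
ε/D_h = 5.8e-05/0.0959 = 0.000605; Haaland gives 1/√f = -1.8 log₁₀[6.26e-05+8.34e-05] = 6.904, so f = 0.02098.
ΔP = f(L/D_h)(ρV²/2) = 0.02098·97.1/0.0959·2834 = 6.02e+04 Pa.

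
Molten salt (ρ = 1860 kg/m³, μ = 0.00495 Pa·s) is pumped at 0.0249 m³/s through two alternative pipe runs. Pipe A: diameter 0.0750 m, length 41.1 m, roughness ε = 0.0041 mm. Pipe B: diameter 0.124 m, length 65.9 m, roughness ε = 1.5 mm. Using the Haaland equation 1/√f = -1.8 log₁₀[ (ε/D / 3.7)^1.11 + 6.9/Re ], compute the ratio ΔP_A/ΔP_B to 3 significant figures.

Pipe A: V = Q/A = 0.0249/0.004418 = 5.636 m/s; Re = 1.588e+05; ε/D = 5.47e-05; Haaland → f = 0.01653; ΔP_A = f(L/D)(ρV²/2) = 2.677e+05 Pa.
Pipe B: V = Q/A = 0.0249/0.01208 = 2.062 m/s; Re = 9.607e+04; ε/D = 0.0121; Haaland → f = 0.04107; ΔP_B = f(L/D)(ρV²/2) = 8.63e+04 Pa.
ΔP_A/ΔP_B = 2.677e+05/8.63e+04 = 3.10.

ΔP_A/ΔP_B ≈ 3.10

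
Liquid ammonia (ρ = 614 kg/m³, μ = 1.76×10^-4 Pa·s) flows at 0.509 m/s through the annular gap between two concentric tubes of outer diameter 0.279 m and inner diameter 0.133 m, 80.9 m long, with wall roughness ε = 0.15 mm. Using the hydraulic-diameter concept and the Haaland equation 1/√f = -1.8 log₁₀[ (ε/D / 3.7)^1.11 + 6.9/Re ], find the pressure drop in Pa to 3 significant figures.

Hydraulic diameter D_h = 4A/P = D_o - D_i = 0.279 - 0.133 = 0.146 m.
Re = ρVD_h/μ = 614·0.509·0.146/0.000176 = 2.593e+05.
ε/D_h = 0.00015/0.146 = 0.00103; Haaland gives 1/√f = -1.8 log₁₀[0.000113+2.66e-05] = 6.94, so f = 0.02076.
ΔP = f(L/D_h)(ρV²/2) = 0.02076·80.9/0.146·79.54 = 915 Pa.

ΔP ≈ 915 Pa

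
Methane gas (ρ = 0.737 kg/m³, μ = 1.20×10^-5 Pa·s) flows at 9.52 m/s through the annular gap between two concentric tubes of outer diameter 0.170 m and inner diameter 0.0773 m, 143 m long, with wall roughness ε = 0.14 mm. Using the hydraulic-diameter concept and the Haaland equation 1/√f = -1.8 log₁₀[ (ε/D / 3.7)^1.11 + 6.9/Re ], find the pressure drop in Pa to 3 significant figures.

ΔP ≈ 1280 Pa

Hydraulic diameter D_h = 4A/P = D_o - D_i = 0.17 - 0.0773 = 0.0927 m.
Re = ρVD_h/μ = 0.737·9.52·0.0927/1.2e-05 = 5.42e+04.
ε/D_h = 0.00014/0.0927 = 0.00151; Haaland gives 1/√f = -1.8 log₁₀[0.000173+0.000127] = 6.34, so f = 0.02488.
ΔP = f(L/D_h)(ρV²/2) = 0.02488·143/0.0927·33.4 = 1282 Pa.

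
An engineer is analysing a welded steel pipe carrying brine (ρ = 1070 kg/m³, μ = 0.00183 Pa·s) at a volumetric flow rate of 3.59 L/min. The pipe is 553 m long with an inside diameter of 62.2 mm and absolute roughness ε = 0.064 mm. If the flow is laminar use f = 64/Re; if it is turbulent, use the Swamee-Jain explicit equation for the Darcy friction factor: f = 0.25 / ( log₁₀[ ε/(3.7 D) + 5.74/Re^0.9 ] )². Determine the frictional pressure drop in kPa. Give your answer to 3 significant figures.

ΔP ≈ 0.165 kPa

Q = 3.59 L/min = 3.59/60000 = 5.983e-05 m³/s.
Cross-sectional area A = πD²/4 = π(0.0622)²/4 = 0.003039 m²; mean velocity V = Q/A = 5.983e-05/0.003039 = 0.01969 m/s.
Reynolds number Re = ρVD/μ = 1070 · 0.01969 · 0.0622 / 0.00183 = 716.1.
Re < 2300 → laminar flow, so f = 64/Re = 64/716.1 = 0.08937 (the turbulent correlation is not needed).
Darcy-Weisbach: ΔP = f(L/D)(ρV²/2) = 0.08937·(553/0.0622)·(1070·0.01969²/2) = 0.08937·8891·0.2074 = 164.8 Pa.
ΔP = 164.8 Pa = 0.165 kPa.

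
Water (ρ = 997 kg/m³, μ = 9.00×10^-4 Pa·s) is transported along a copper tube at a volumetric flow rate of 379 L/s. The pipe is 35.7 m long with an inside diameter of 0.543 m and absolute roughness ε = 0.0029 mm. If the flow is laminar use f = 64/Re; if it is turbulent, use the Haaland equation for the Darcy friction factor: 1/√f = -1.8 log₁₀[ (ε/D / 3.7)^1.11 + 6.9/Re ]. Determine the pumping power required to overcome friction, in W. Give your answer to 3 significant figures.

Q = 379 L/s = 379/1000 = 0.379 m³/s.
Cross-sectional area A = πD²/4 = π(0.543)²/4 = 0.2316 m²; mean velocity V = Q/A = 0.379/0.2316 = 1.637 m/s.
Reynolds number Re = ρVD/μ = 997 · 1.637 · 0.543 / 0.0009 = 9.845e+05.
Re > 4000 → turbulent. Relative roughness ε/D = 2.9e-06/0.543 = 5.34e-06. Haaland: 1/√f = -1.8 log₁₀[(5.34e-06/3.7)^1.11 + 6.9/9.845e+05] = -1.8 log₁₀[3.29e-07 + 7.01e-06] = 9.242, so f = 0.01171.
Darcy-Weisbach: ΔP = f(L/D)(ρV²/2) = 0.01171·(35.7/0.543)·(997·1.637²/2) = 0.01171·65.75·1335 = 1028 Pa.
Pumping power P = QΔP = 0.379·1028 = 389.5 W = 390 W.

P ≈ 390 W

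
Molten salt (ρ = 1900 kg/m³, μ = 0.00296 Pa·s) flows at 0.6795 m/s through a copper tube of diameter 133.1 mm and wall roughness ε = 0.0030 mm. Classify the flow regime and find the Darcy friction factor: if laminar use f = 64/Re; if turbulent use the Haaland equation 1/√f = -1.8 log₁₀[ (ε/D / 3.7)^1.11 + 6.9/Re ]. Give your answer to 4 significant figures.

Re = ρVD/μ = 1900·0.6795·0.1331/0.00296 = 5.805e+04.
Re > 4000 → turbulent. ε/D = 3e-06/0.1331 = 2.25e-05; Haaland: 1/√f = -1.8 log₁₀[1.63e-06 + 0.000119] = 7.054, so f = 0.02009.

f ≈ 0.02009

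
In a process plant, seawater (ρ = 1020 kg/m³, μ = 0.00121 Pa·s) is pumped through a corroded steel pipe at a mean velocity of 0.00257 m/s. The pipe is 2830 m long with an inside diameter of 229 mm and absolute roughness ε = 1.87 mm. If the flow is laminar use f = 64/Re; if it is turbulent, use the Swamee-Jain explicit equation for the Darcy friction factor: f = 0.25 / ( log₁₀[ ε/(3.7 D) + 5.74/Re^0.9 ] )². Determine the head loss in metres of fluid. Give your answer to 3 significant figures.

Reynolds number Re = ρVD/μ = 1020 · 0.00257 · 0.229 / 0.00121 = 496.1.
Re < 2300 → laminar flow, so f = 64/Re = 64/496.1 = 0.129 (the turbulent correlation is not needed).
Darcy-Weisbach: ΔP = f(L/D)(ρV²/2) = 0.129·(2830/0.229)·(1020·0.00257²/2) = 0.129·1.236e+04·0.003368 = 5.37 Pa.
Head loss h_f = ΔP/(ρg) = 5.37/(1020·9.81) = 5.37×10^-4 m.

h_f ≈ 5.37×10^-4 m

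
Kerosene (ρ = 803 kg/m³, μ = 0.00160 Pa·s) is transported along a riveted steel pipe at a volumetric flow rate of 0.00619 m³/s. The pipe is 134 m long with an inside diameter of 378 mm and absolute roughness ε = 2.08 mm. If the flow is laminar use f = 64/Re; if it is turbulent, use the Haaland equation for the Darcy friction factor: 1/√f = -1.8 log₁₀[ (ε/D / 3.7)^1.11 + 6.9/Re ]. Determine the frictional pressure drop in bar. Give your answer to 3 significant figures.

Cross-sectional area A = πD²/4 = π(0.378)²/4 = 0.1122 m²; mean velocity V = Q/A = 0.00619/0.1122 = 0.05516 m/s.
Reynolds number Re = ρVD/μ = 803 · 0.05516 · 0.378 / 0.0016 = 1.046e+04.
Re > 4000 → turbulent. Relative roughness ε/D = 0.00208/0.378 = 0.0055. Haaland: 1/√f = -1.8 log₁₀[(0.0055/3.7)^1.11 + 6.9/1.046e+04] = -1.8 log₁₀[0.000727 + 0.000659] = 5.145, so f = 0.03778.
Darcy-Weisbach: ΔP = f(L/D)(ρV²/2) = 0.03778·(134/0.378)·(803·0.05516²/2) = 0.03778·354.5·1.222 = 16.36 Pa.
ΔP = 16.36 Pa = 1.64×10^-4 bar.

ΔP ≈ 1.64×10^-4 bar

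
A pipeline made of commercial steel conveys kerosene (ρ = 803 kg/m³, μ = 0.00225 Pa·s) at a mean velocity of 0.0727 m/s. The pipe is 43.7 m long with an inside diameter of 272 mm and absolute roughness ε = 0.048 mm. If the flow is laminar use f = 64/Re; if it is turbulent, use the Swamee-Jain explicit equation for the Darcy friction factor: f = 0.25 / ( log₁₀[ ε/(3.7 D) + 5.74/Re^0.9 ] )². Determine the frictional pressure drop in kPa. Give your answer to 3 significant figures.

ΔP ≈ 0.0117 kPa

Reynolds number Re = ρVD/μ = 803 · 0.0727 · 0.272 / 0.00225 = 7057.
Re > 4000 → turbulent. Relative roughness ε/D = 4.8e-05/0.272 = 0.000176. Swamee-Jain: f = 0.25/(log₁₀[0.000176/3.7 + 5.74/7057^0.9])² = 0.25/(log₁₀[4.77e-05 + 0.00197])² = 0.25/(-2.694)² = 0.03443.
Darcy-Weisbach: ΔP = f(L/D)(ρV²/2) = 0.03443·(43.7/0.272)·(803·0.0727²/2) = 0.03443·160.7·2.122 = 11.74 Pa.
ΔP = 11.74 Pa = 0.0117 kPa.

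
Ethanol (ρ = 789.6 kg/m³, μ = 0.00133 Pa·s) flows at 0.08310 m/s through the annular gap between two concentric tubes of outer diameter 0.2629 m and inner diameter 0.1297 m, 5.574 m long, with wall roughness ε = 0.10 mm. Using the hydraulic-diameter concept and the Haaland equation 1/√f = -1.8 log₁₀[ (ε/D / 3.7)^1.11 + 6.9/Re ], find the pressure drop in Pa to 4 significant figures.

ΔP ≈ 4.054 Pa

Hydraulic diameter D_h = 4A/P = D_o - D_i = 0.2629 - 0.1297 = 0.1332 m.
Re = ρVD_h/μ = 789.6·0.0831·0.1332/0.00133 = 6571.
ε/D_h = 0.0001/0.1332 = 0.000751; Haaland gives 1/√f = -1.8 log₁₀[7.96e-05+0.00105] = 5.305, so f = 0.03554.
ΔP = f(L/D_h)(ρV²/2) = 0.03554·5.574/0.1332·2.726 = 4.054 Pa.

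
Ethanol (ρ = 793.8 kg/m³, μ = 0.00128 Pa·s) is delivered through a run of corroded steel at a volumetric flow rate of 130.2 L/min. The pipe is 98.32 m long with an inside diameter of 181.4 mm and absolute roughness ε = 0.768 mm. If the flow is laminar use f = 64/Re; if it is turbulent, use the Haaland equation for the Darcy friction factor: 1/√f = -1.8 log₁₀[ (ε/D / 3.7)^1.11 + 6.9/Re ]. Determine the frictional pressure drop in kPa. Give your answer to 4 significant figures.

Q = 130.2 L/min = 130.2/60000 = 0.00217 m³/s.
Cross-sectional area A = πD²/4 = π(0.1814)²/4 = 0.02584 m²; mean velocity V = Q/A = 0.00217/0.02584 = 0.08396 m/s.
Reynolds number Re = ρVD/μ = 793.8 · 0.08396 · 0.1814 / 0.00128 = 9446.
Re > 4000 → turbulent. Relative roughness ε/D = 0.000768/0.1814 = 0.00423. Haaland: 1/√f = -1.8 log₁₀[(0.00423/3.7)^1.11 + 6.9/9446] = -1.8 log₁₀[0.000543 + 0.00073] = 5.211, so f = 0.03683.
Darcy-Weisbach: ΔP = f(L/D)(ρV²/2) = 0.03683·(98.32/0.1814)·(793.8·0.08396²/2) = 0.03683·542·2.798 = 55.85 Pa.
ΔP = 55.85 Pa = 0.05585 kPa.

ΔP ≈ 0.05585 kPa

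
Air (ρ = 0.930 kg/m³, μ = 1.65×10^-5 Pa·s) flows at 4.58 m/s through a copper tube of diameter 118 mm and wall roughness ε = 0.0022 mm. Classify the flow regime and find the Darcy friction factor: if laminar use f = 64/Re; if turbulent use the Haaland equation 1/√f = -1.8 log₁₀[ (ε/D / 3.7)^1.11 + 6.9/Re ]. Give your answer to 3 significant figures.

Re = ρVD/μ = 0.93·4.58·0.118/1.65e-05 = 3.046e+04.
Re > 4000 → turbulent. ε/D = 2.2e-06/0.118 = 1.86e-05; Haaland: 1/√f = -1.8 log₁₀[1.32e-06 + 0.000227] = 6.556, so f = 0.02326.

f ≈ 0.0233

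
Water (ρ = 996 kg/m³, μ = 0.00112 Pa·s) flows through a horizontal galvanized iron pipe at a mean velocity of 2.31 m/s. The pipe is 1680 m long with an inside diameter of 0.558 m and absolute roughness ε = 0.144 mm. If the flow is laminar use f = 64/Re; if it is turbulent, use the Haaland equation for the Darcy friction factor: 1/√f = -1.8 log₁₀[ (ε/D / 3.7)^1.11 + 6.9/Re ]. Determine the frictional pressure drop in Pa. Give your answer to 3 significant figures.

ΔP ≈ 121000 Pa

Reynolds number Re = ρVD/μ = 996 · 2.31 · 0.558 / 0.00112 = 1.146e+06.
Re > 4000 → turbulent. Relative roughness ε/D = 0.000144/0.558 = 0.000258. Haaland: 1/√f = -1.8 log₁₀[(0.000258/3.7)^1.11 + 6.9/1.146e+06] = -1.8 log₁₀[2.43e-05 + 6.02e-06] = 8.132, so f = 0.01512.
Darcy-Weisbach: ΔP = f(L/D)(ρV²/2) = 0.01512·(1680/0.558)·(996·2.31²/2) = 0.01512·3011·2657 = 1.21e+05 Pa.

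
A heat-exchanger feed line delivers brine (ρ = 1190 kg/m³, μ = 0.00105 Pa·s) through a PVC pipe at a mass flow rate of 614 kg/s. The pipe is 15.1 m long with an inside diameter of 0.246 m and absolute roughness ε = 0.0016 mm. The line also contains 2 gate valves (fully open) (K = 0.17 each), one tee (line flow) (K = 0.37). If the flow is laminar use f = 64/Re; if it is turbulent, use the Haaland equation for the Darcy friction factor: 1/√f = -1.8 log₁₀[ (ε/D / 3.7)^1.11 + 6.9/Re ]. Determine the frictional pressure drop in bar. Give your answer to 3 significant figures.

ΔP ≈ 0.926 bar

A = πD²/4 = π(0.246)²/4 = 0.04753 m²; mean velocity V = ṁ/(ρA) = 614/(1190 · 0.04753) = 10.86 m/s.
Reynolds number Re = ρVD/μ = 1190 · 10.86 · 0.246 / 0.00105 = 3.027e+06.
Re > 4000 → turbulent. Relative roughness ε/D = 1.6e-06/0.246 = 6.5e-06. Haaland: 1/√f = -1.8 log₁₀[(6.5e-06/3.7)^1.11 + 6.9/3.027e+06] = -1.8 log₁₀[4.09e-07 + 2.28e-06] = 10.03, so f = 0.009947.
Total minor-loss coefficient ΣK = 2·0.17 + 1·0.37 = 0.71.
ΔP = [f·L/D + ΣK]·(ρV²/2) = [0.009947·15.1/0.246 + 0.71]·(1190·10.86²/2) = [0.6106 + 0.71]·7.012e+04 = 9.26e+04 Pa.
ΔP = 9.26e+04 Pa = 0.926 bar.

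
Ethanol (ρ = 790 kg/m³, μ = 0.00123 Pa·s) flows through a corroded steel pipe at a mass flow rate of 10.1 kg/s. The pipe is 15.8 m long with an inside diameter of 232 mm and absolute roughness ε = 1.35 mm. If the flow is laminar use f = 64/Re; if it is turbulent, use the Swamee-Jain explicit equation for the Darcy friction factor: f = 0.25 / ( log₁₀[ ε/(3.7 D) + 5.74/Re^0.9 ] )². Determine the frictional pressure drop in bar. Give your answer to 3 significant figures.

A = πD²/4 = π(0.232)²/4 = 0.04227 m²; mean velocity V = ṁ/(ρA) = 10.1/(790 · 0.04227) = 0.3024 m/s.
Reynolds number Re = ρVD/μ = 790 · 0.3024 · 0.232 / 0.00123 = 4.506e+04.
Re > 4000 → turbulent. Relative roughness ε/D = 0.00135/0.232 = 0.00582. Swamee-Jain: f = 0.25/(log₁₀[0.00582/3.7 + 5.74/4.506e+04^0.9])² = 0.25/(log₁₀[0.00157 + 0.000372])² = 0.25/(-2.711)² = 0.03401.
Darcy-Weisbach: ΔP = f(L/D)(ρV²/2) = 0.03401·(15.8/0.232)·(790·0.3024²/2) = 0.03401·68.1·36.13 = 83.69 Pa.
ΔP = 83.69 Pa = 8.37×10^-4 bar.

ΔP ≈ 8.37×10^-4 bar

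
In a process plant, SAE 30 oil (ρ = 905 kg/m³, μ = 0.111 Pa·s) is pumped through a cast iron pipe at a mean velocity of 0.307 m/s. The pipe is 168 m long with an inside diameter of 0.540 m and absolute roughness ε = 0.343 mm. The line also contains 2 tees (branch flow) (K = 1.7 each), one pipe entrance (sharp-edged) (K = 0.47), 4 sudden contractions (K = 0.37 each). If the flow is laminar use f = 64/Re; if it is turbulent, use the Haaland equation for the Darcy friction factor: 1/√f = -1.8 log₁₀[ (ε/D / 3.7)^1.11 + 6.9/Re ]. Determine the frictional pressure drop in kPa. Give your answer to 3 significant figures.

ΔP ≈ 0.856 kPa

Reynolds number Re = ρVD/μ = 905 · 0.307 · 0.54 / 0.111 = 1352.
Re < 2300 → laminar flow, so f = 64/Re = 64/1352 = 0.04735 (the turbulent correlation is not needed).
Total minor-loss coefficient ΣK = 2·1.7 + 1·0.47 + 4·0.37 = 5.35.
ΔP = [f·L/D + ΣK]·(ρV²/2) = [0.04735·168/0.54 + 5.35]·(905·0.307²/2) = [14.73 + 5.35]·42.65 = 856.4 Pa.
ΔP = 856.4 Pa = 0.856 kPa.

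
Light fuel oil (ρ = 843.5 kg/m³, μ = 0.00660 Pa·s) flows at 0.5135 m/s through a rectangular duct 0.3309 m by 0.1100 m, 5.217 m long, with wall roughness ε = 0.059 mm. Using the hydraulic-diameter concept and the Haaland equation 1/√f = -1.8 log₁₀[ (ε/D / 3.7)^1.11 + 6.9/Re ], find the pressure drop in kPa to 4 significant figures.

Hydraulic diameter D_h = 4A/P = 4·(0.3309·0.11)/(2·(0.3309+0.11)) = 0.1456/0.8818 = 0.1651 m.
Re = ρVD_h/μ = 843.5·0.5135·0.1651/0.0066 = 1.084e+04.
ε/D_h = 5.9e-05/0.1651 = 0.000357; Haaland gives 1/√f = -1.8 log₁₀[3.49e-05+0.000637] = 5.711, so f = 0.03066.
ΔP = f(L/D_h)(ρV²/2) = 0.03066·5.217/0.1651·111.2 = 107.7 Pa.
ΔP = 0.1077 kPa.

ΔP ≈ 0.1077 kPa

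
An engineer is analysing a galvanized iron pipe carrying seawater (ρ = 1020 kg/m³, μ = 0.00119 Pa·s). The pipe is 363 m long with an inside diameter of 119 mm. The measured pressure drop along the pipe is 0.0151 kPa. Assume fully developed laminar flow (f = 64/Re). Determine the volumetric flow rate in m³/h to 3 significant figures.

For laminar flow, f = 64/Re with Re = ρVD/μ, so Darcy-Weisbach reduces to ΔP = 32μLV/D². Solving for V: V = ΔP·D²/(32μL) = 15.1·(0.119)²/(32·0.00119·363) = 0.01547 m/s.
Check: Re = ρVD/μ = 1020·0.01547·0.119/0.00119 = 1578 < 2300, so the laminar assumption holds.
Q = V·A = 0.01547·(π/4·0.119²) = 0.000172 m³/s = 0.619 m³/h.

Q ≈ 0.619 m³/h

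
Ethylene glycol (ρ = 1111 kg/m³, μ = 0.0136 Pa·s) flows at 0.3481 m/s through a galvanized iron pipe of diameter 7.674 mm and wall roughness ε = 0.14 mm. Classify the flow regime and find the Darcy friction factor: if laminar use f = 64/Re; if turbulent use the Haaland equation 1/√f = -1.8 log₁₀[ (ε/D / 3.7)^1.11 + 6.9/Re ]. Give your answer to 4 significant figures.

f ≈ 0.2933

Re = ρVD/μ = 1111·0.3481·0.007674/0.0136 = 218.2.
Re < 2300 → laminar, so f = 64/Re = 0.2933 (roughness is irrelevant in laminar flow).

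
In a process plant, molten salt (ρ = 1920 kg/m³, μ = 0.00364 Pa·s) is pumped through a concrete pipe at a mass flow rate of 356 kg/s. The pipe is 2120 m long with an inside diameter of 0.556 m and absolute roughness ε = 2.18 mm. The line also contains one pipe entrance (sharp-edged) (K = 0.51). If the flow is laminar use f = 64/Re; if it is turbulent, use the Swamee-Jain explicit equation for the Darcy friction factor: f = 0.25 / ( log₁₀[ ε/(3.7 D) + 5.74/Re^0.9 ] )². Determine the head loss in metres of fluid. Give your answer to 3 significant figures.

h_f ≈ 3.29 m

A = πD²/4 = π(0.556)²/4 = 0.2428 m²; mean velocity V = ṁ/(ρA) = 356/(1920 · 0.2428) = 0.7637 m/s.
Reynolds number Re = ρVD/μ = 1920 · 0.7637 · 0.556 / 0.00364 = 2.24e+05.
Re > 4000 → turbulent. Relative roughness ε/D = 0.00218/0.556 = 0.00392. Swamee-Jain: f = 0.25/(log₁₀[0.00392/3.7 + 5.74/2.24e+05^0.9])² = 0.25/(log₁₀[0.00106 + 8.79e-05])² = 0.25/(-2.94)² = 0.02892.
Total minor-loss coefficient ΣK = 1·0.51 = 0.51.
ΔP = [f·L/D + ΣK]·(ρV²/2) = [0.02892·2120/0.556 + 0.51]·(1920·0.7637²/2) = [110.3 + 0.51]·559.9 = 6.202e+04 Pa.
Head loss h_f = ΔP/(ρg) = 6.202e+04/(1920·9.81) = 3.29 m.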